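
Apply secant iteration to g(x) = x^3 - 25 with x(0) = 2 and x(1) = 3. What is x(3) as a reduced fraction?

g(2) = -17, g(3) = 2. x(2) = 3 - 2·(3 - 2)/(2 - (-17)) = 55/19.
g(3) = 2, g(55/19) = -5100/6859. x(3) = (55/19) - (-5100/6859)·((55/19) - 3)/((-5100/6859) - 2) = 27505/9409.

27505/9409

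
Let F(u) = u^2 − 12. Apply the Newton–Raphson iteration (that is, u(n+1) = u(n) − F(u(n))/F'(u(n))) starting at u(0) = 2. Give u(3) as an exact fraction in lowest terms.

97/28

F'(u) = 2u.
F(2) = −8, F'(2) = 4, so u(1) = 2 − (−8)/4 = 4.
F(4) = 4, F'(4) = 8, so u(2) = 4 − 4/8 = 7/2.
F(7/2) = 1/4, F'(7/2) = 7, so u(3) = (7/2) − (1/4)/7 = 97/28.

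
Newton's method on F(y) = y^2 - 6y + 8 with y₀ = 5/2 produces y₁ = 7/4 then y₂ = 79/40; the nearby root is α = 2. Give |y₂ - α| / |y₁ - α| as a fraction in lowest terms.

1/10

y₁ - α = 7/4 - 2 = -1/4, so |y₁ - α| = 1/4.
y₂ - α = 79/40 - 2 = -1/40, so |y₂ - α| = 1/40.
Ratio = (1/40) / (1/4) = 1/10.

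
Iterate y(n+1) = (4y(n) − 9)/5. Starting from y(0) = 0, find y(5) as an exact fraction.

−18909/3125

y(1) = (4·0 − 9)/5 = −9/5.
y(2) = (4·(−9/5) − 9)/5 = −81/25.
y(3) = (4·(−81/25) − 9)/5 = −549/125.
y(4) = (4·(−549/125) − 9)/5 = −3321/625.
y(5) = (4·(−3321/625) − 9)/5 = −18909/3125.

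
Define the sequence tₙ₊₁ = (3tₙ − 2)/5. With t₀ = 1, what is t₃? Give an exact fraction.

t₁ = (3·1 − 2)/5 = 1/5.
t₂ = (3·(1/5) − 2)/5 = −7/25.
t₃ = (3·(−7/25) − 2)/5 = −71/125.

−71/125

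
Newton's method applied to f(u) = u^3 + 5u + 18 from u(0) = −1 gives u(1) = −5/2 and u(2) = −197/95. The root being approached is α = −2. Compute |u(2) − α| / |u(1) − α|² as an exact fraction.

28/95

u(1) − α = −5/2 − (−2) = −5/2 + 2 = −1/2, so |u(1) − α| = 1/2.
u(2) − α = −197/95 − (−2) = −197/95 + 2 = −7/95, so |u(2) − α| = 7/95.
|u(1) − α|² = 1/4.
Ratio = (7/95) / (1/4) = 28/95.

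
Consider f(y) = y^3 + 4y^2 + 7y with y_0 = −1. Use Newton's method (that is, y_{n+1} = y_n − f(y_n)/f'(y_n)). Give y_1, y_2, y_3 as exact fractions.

f'(y) = 3y^2 + 8y + 7.
f(−1) = −4, f'(−1) = 2, so y_1 = (−1) − (−4)/2 = 1.
f(1) = 12, f'(1) = 18, so y_2 = 1 − 12/18 = 1/3.
f(1/3) = 76/27, f'(1/3) = 10, so y_3 = (1/3) − (76/27)/10 = 7/135.

y_1 = 1, y_2 = 1/3, y_3 = 7/135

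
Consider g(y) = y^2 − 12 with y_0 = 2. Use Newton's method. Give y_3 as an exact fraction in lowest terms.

97/28

g'(y) = 2y.
g(2) = −8, g'(2) = 4, so y_1 = 2 − (−8)/4 = 4.
g(4) = 4, g'(4) = 8, so y_2 = 4 − 4/8 = 7/2.
g(7/2) = 1/4, g'(7/2) = 7, so y_3 = (7/2) − (1/4)/7 = 97/28.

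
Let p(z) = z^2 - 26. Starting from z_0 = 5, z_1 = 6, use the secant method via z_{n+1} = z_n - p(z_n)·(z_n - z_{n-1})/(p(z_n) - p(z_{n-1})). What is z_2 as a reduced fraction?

p(5) = -1, p(6) = 10. z_2 = 6 - 10·(6 - 5)/(10 - (-1)) = 56/11.

56/11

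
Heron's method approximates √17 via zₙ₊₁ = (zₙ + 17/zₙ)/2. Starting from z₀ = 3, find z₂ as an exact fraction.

161/39

z₁ = (3 + 17/3)/2 = 13/3.
z₂ = (13/3 + 17/(13/3))/2 = 161/39.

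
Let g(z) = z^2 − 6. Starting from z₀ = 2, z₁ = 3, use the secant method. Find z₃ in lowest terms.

22/9

g(2) = −2, g(3) = 3. z₂ = 3 − 3·(3 − 2)/(3 − (−2)) = 12/5.
g(3) = 3, g(12/5) = −6/25. z₃ = (12/5) − (−6/25)·((12/5) − 3)/((−6/25) − 3) = 22/9.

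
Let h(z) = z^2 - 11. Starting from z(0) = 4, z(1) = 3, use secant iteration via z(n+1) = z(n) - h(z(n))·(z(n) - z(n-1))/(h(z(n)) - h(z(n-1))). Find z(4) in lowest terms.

h(4) = 5, h(3) = -2. z(2) = 3 - (-2)·(3 - 4)/((-2) - 5) = 23/7.
h(3) = -2, h(23/7) = -10/49. z(3) = (23/7) - (-10/49)·((23/7) - 3)/((-10/49) - (-2)) = 73/22.
h(23/7) = -10/49, h(73/22) = 5/484. z(4) = (73/22) - (5/484)·((73/22) - (23/7))/((5/484) - (-10/49)) = 3373/1017.

3373/1017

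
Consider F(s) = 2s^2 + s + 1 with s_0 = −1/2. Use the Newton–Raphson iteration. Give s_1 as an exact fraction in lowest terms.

F'(s) = 4s + 1.
F(−1/2) = 1, F'(−1/2) = −1, so s_1 = (−1/2) − 1/(−1) = 1/2.

1/2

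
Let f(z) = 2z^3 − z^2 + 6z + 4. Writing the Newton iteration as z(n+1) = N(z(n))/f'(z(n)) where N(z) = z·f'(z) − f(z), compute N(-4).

f'(z) = 6z^2 − 2z + 6.
N(z) = z·f'(z) − f(z) = z·(6z^2 − 2z + 6) − (2z^3 − z^2 + 6z + 4) = 4z^3 − z^2 − 4.
N(-4) = −276.

−276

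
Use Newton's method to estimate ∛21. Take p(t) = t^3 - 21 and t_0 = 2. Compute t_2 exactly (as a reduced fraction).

68797/24642

p'(t) = 3t^2.
p(2) = -13, p'(2) = 12, so t_1 = 2 - (-13)/12 = 37/12.
p(37/12) = 14365/1728, p'(37/12) = 1369/48, so t_2 = (37/12) - (14365/1728)/(1369/48) = 68797/24642.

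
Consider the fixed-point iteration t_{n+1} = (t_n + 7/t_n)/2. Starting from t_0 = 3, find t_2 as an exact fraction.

t_1 = (3 + 7/3)/2 = 8/3.
t_2 = (8/3 + 7/(8/3))/2 = 127/48.

127/48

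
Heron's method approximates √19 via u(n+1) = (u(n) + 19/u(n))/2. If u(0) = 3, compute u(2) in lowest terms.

367/84

u(1) = (3 + 19/3)/2 = 14/3.
u(2) = (14/3 + 19/(14/3))/2 = 367/84.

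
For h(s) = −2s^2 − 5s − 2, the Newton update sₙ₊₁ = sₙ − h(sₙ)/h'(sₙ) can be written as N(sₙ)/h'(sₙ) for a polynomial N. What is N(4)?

h'(s) = −4s − 5.
N(s) = s·h'(s) − h(s) = s·(−4s − 5) − (−2s^2 − 5s − 2) = −2s^2 + 2.
N(4) = −30.

−30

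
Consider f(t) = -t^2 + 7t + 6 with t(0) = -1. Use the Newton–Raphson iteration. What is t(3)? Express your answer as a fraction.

f'(t) = -2t + 7.
f(-1) = -2, f'(-1) = 9, so t(1) = (-1) - (-2)/9 = -7/9.
f(-7/9) = -4/81, f'(-7/9) = 77/9, so t(2) = (-7/9) - (-4/81)/(77/9) = -535/693.
f(-535/693) = -16/480249, f'(-535/693) = 5921/693, so t(3) = (-535/693) - (-16/480249)/(5921/693) = -3167719/4103253.

-3167719/4103253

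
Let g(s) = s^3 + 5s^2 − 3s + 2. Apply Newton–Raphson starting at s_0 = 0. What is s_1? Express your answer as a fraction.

g'(s) = 3s^2 + 10s − 3.
g(0) = 2, g'(0) = −3, so s_1 = 0 − 2/(−3) = 2/3.

2/3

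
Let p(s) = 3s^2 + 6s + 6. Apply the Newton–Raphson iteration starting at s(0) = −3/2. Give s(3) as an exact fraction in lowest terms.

p'(s) = 6s + 6.
p(−3/2) = 15/4, p'(−3/2) = −3, so s(1) = (−3/2) − (15/4)/(−3) = −1/4.
p(−1/4) = 75/16, p'(−1/4) = 9/2, so s(2) = (−1/4) − (75/16)/(9/2) = −31/24.
p(−31/24) = 625/192, p'(−31/24) = −7/4, so s(3) = (−31/24) − (625/192)/(−7/4) = 191/336.

191/336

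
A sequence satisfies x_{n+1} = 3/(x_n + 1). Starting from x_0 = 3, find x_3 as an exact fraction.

21/19

x_1 = 3/(3 + 1) = 3/4.
x_2 = 3/(3/4 + 1) = 12/7.
x_3 = 3/(12/7 + 1) = 21/19.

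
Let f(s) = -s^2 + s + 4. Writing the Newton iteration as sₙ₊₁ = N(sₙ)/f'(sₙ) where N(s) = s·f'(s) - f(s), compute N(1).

f'(s) = -2s + 1.
N(s) = s·f'(s) - f(s) = s·(-2s + 1) - (-s^2 + s + 4) = -s^2 - 4.
N(1) = -5.

-5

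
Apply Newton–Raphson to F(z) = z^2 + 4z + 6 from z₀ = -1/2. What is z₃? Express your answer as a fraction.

-108769/13776

F'(z) = 2z + 4.
F(-1/2) = 17/4, F'(-1/2) = 3, so z₁ = (-1/2) - (17/4)/3 = -23/12.
F(-23/12) = 289/144, F'(-23/12) = 1/6, so z₂ = (-23/12) - (289/144)/(1/6) = -335/24.
F(-335/24) = 83521/576, F'(-335/24) = -287/12, so z₃ = (-335/24) - (83521/576)/(-287/12) = -108769/13776.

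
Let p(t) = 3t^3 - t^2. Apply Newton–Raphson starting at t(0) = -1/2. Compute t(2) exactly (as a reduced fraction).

-74/403

p'(t) = 9t^2 - 2t.
p(-1/2) = -5/8, p'(-1/2) = 13/4, so t(1) = (-1/2) - (-5/8)/(13/4) = -4/13.
p(-4/13) = -400/2197, p'(-4/13) = 248/169, so t(2) = (-4/13) - (-400/2197)/(248/169) = -74/403.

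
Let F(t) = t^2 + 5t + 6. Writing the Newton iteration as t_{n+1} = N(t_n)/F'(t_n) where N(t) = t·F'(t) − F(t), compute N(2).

F'(t) = 2t + 5.
N(t) = t·F'(t) − F(t) = t·(2t + 5) − (t^2 + 5t + 6) = t^2 − 6.
N(2) = −2.

−2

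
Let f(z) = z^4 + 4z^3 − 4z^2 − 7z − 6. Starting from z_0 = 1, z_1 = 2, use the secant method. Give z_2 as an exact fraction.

f(1) = −12, f(2) = 12. z_2 = 2 − 12·(2 − 1)/(12 − (−12)) = 3/2.

3/2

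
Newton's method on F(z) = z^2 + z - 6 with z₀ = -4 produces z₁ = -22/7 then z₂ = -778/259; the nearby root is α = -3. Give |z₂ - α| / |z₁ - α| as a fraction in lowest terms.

1/37

z₁ - α = -22/7 - (-3) = -22/7 + 3 = -1/7, so |z₁ - α| = 1/7.
z₂ - α = -778/259 - (-3) = -778/259 + 3 = -1/259, so |z₂ - α| = 1/259.
Ratio = (1/259) / (1/7) = 1/37.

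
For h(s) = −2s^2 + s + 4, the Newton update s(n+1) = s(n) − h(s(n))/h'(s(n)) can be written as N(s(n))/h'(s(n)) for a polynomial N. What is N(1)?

−6

h'(s) = −4s + 1.
N(s) = s·h'(s) − h(s) = s·(−4s + 1) − (−2s^2 + s + 4) = −2s^2 − 4.
N(1) = −6.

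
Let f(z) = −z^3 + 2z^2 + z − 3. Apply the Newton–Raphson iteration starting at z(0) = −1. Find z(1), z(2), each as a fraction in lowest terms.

f'(z) = −3z^2 + 4z + 1.
f(−1) = −1, f'(−1) = −6, so z(1) = (−1) − (−1)/(−6) = −7/6.
f(−7/6) = 31/216, f'(−7/6) = −31/4, so z(2) = (−7/6) − (31/216)/(−31/4) = −31/27.

z(1) = −7/6, z(2) = −31/27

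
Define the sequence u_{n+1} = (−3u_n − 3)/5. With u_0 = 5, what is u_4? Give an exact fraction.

u_1 = (−3·5 − 3)/5 = −18/5.
u_2 = (−3·(−18/5) − 3)/5 = 39/25.
u_3 = (−3·(39/25) − 3)/5 = −192/125.
u_4 = (−3·(−192/125) − 3)/5 = 201/625.

201/625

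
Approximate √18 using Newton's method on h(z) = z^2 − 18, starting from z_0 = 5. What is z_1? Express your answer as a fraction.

h'(z) = 2z.
h(5) = 7, h'(5) = 10, so z_1 = 5 − 7/10 = 43/10.

43/10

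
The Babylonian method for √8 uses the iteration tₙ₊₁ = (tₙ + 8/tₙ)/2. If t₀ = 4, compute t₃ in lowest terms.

577/204

t₁ = (4 + 8/4)/2 = 3.
t₂ = (3 + 8/3)/2 = 17/6.
t₃ = (17/6 + 8/(17/6))/2 = 577/204.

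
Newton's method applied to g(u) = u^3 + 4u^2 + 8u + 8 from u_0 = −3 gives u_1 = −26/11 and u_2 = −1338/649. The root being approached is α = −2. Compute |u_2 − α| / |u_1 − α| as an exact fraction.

10/59

u_1 − α = −26/11 − (−2) = −26/11 + 2 = −4/11, so |u_1 − α| = 4/11.
u_2 − α = −1338/649 − (−2) = −1338/649 + 2 = −40/649, so |u_2 − α| = 40/649.
Ratio = (40/649) / (4/11) = 10/59.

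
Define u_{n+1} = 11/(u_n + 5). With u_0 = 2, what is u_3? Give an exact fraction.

506/307

u_1 = 11/(2 + 5) = 11/7.
u_2 = 11/(11/7 + 5) = 77/46.
u_3 = 11/(77/46 + 5) = 506/307.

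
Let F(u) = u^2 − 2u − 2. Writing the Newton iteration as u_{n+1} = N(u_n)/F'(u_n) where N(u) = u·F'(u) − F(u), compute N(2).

6

F'(u) = 2u − 2.
N(u) = u·F'(u) − F(u) = u·(2u − 2) − (u^2 − 2u − 2) = u^2 + 2.
N(2) = 6.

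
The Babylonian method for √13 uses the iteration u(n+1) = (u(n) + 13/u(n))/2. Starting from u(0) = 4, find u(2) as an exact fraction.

1673/464

u(1) = (4 + 13/4)/2 = 29/8.
u(2) = (29/8 + 13/(29/8))/2 = 1673/464.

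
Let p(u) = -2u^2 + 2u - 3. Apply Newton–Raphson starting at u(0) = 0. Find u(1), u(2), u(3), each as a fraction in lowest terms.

p'(u) = -4u + 2.
p(0) = -3, p'(0) = 2, so u(1) = 0 - (-3)/2 = 3/2.
p(3/2) = -9/2, p'(3/2) = -4, so u(2) = (3/2) - (-9/2)/(-4) = 3/8.
p(3/8) = -81/32, p'(3/8) = 1/2, so u(3) = (3/8) - (-81/32)/(1/2) = 87/16.

u(1) = 3/2, u(2) = 3/8, u(3) = 87/16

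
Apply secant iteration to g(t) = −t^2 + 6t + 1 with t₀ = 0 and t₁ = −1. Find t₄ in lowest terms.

−179/1103

g(0) = 1, g(−1) = −6. t₂ = (−1) − (−6)·((−1) − 0)/((−6) − 1) = −1/7.
g(−1) = −6, g(−1/7) = 6/49. t₃ = (−1/7) − (6/49)·((−1/7) − (−1))/((6/49) − (−6)) = −4/25.
g(−1/7) = 6/49, g(−4/25) = 9/625. t₄ = (−4/25) − (9/625)·((−4/25) − (−1/7))/((9/625) − (6/49)) = −179/1103.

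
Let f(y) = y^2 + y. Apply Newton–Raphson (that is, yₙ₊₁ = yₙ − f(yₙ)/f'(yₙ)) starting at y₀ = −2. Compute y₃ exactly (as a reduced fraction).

−256/255

f'(y) = 2y + 1.
f(−2) = 2, f'(−2) = −3, so y₁ = (−2) − 2/(−3) = −4/3.
f(−4/3) = 4/9, f'(−4/3) = −5/3, so y₂ = (−4/3) − (4/9)/(−5/3) = −16/15.
f(−16/15) = 16/225, f'(−16/15) = −17/15, so y₃ = (−16/15) − (16/225)/(−17/15) = −256/255.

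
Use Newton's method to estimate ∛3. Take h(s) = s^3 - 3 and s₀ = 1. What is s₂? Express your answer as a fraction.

331/225

h'(s) = 3s^2.
h(1) = -2, h'(1) = 3, so s₁ = 1 - (-2)/3 = 5/3.
h(5/3) = 44/27, h'(5/3) = 25/3, so s₂ = (5/3) - (44/27)/(25/3) = 331/225.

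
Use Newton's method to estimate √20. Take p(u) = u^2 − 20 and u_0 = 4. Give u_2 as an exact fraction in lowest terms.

p'(u) = 2u.
p(4) = −4, p'(4) = 8, so u_1 = 4 − (−4)/8 = 9/2.
p(9/2) = 1/4, p'(9/2) = 9, so u_2 = (9/2) − (1/4)/9 = 161/36.

161/36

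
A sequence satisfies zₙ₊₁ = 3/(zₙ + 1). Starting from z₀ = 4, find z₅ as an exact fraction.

z₁ = 3/(4 + 1) = 3/5.
z₂ = 3/(3/5 + 1) = 15/8.
z₃ = 3/(15/8 + 1) = 24/23.
z₄ = 3/(24/23 + 1) = 69/47.
z₅ = 3/(69/47 + 1) = 141/116.

141/116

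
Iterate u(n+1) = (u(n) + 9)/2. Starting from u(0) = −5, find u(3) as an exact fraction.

29/4

u(1) = ((−5) + 9)/2 = 2.
u(2) = (2 + 9)/2 = 11/2.
u(3) = ((11/2) + 9)/2 = 29/4.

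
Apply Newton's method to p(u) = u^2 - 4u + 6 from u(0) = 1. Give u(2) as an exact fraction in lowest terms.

1/4

p'(u) = 2u - 4.
p(1) = 3, p'(1) = -2, so u(1) = 1 - 3/(-2) = 5/2.
p(5/2) = 9/4, p'(5/2) = 1, so u(2) = (5/2) - (9/4)/1 = 1/4.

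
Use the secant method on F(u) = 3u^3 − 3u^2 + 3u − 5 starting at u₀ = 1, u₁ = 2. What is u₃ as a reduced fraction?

F(1) = −2, F(2) = 13. u₂ = 2 − 13·(2 − 1)/(13 − (−2)) = 17/15.
F(2) = 13, F(17/15) = −1222/1125. u₃ = (17/15) − (−1222/1125)·((17/15) − 2)/((−1222/1125) − 13) = 1463/1219.

1463/1219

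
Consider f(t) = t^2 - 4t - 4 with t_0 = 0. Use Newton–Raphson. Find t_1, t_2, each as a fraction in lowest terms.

t_1 = -1, t_2 = -5/6

f'(t) = 2t - 4.
f(0) = -4, f'(0) = -4, so t_1 = 0 - (-4)/(-4) = -1.
f(-1) = 1, f'(-1) = -6, so t_2 = (-1) - 1/(-6) = -5/6.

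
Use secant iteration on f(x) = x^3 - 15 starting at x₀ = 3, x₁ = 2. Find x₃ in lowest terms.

f(3) = 12, f(2) = -7. x₂ = 2 - (-7)·(2 - 3)/((-7) - 12) = 45/19.
f(2) = -7, f(45/19) = -11760/6859. x₃ = (45/19) - (-11760/6859)·((45/19) - 2)/((-11760/6859) - (-7)) = 12885/5179.

12885/5179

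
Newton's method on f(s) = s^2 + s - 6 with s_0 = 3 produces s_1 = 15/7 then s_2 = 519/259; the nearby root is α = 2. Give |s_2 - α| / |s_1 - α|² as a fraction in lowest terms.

7/37

s_1 - α = 15/7 - 2 = 1/7, so |s_1 - α| = 1/7.
s_2 - α = 519/259 - 2 = 1/259, so |s_2 - α| = 1/259.
|s_1 - α|² = 1/49.
Ratio = (1/259) / (1/49) = 7/37.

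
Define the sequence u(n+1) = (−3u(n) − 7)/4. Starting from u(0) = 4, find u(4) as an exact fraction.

149/256

u(1) = (−3·4 − 7)/4 = −19/4.
u(2) = (−3·(−19/4) − 7)/4 = 29/16.
u(3) = (−3·(29/16) − 7)/4 = −199/64.
u(4) = (−3·(−199/64) − 7)/4 = 149/256.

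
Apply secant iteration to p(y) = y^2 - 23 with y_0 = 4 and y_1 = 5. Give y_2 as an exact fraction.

p(4) = -7, p(5) = 2. y_2 = 5 - 2·(5 - 4)/(2 - (-7)) = 43/9.

43/9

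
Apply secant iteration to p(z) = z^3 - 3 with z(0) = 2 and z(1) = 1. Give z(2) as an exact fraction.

p(2) = 5, p(1) = -2. z(2) = 1 - (-2)·(1 - 2)/((-2) - 5) = 9/7.

9/7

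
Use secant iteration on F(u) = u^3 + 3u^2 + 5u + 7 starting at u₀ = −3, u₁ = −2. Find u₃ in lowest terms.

F(−3) = −8, F(−2) = 1. u₂ = (−2) − 1·((−2) − (−3))/(1 − (−8)) = −19/9.
F(−2) = 1, F(−19/9) = 296/729. u₃ = (−19/9) − (296/729)·((−19/9) − (−2))/((296/729) − 1) = −947/433.

−947/433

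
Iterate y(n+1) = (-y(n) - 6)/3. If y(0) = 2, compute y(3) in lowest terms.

-44/27

y(1) = (-2 - 6)/3 = -8/3.
y(2) = (-(-8/3) - 6)/3 = -10/9.
y(3) = (-(-10/9) - 6)/3 = -44/27.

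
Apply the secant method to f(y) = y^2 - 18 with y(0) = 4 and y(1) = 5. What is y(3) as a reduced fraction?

f(4) = -2, f(5) = 7. y(2) = 5 - 7·(5 - 4)/(7 - (-2)) = 38/9.
f(5) = 7, f(38/9) = -14/81. y(3) = (38/9) - (-14/81)·((38/9) - 5)/((-14/81) - 7) = 352/83.

352/83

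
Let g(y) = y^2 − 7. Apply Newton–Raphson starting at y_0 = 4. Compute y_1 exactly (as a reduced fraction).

23/8

g'(y) = 2y.
g(4) = 9, g'(4) = 8, so y_1 = 4 − 9/8 = 23/8.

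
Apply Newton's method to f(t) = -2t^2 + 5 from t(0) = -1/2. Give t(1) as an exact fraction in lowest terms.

-11/4

f'(t) = -4t.
f(-1/2) = 9/2, f'(-1/2) = 2, so t(1) = (-1/2) - (9/2)/2 = -11/4.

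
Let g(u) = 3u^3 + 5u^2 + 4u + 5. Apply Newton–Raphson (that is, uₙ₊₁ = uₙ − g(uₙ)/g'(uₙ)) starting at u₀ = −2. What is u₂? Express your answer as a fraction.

g'(u) = 9u^2 + 10u + 4.
g(−2) = −7, g'(−2) = 20, so u₁ = (−2) − (−7)/20 = −33/20.
g(−33/20) = −11711/8000, g'(−33/20) = 4801/400, so u₂ = (−33/20) − (−11711/8000)/(4801/400) = −73361/48010.

−73361/48010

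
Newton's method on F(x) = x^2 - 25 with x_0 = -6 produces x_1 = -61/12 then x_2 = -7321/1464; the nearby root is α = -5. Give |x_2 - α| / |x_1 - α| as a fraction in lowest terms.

x_1 - α = -61/12 - (-5) = -61/12 + 5 = -1/12, so |x_1 - α| = 1/12.
x_2 - α = -7321/1464 - (-5) = -7321/1464 + 5 = -1/1464, so |x_2 - α| = 1/1464.
Ratio = (1/1464) / (1/12) = 1/122.

1/122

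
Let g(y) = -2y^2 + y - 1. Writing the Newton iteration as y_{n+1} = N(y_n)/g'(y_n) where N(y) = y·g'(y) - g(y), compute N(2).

-7

g'(y) = -4y + 1.
N(y) = y·g'(y) - g(y) = y·(-4y + 1) - (-2y^2 + y - 1) = -2y^2 + 1.
N(2) = -7.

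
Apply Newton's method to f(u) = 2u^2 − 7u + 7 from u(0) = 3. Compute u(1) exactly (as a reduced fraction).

f'(u) = 4u − 7.
f(3) = 4, f'(3) = 5, so u(1) = 3 − 4/5 = 11/5.

11/5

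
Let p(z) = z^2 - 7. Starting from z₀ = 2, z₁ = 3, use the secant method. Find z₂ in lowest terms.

13/5

p(2) = -3, p(3) = 2. z₂ = 3 - 2·(3 - 2)/(2 - (-3)) = 13/5.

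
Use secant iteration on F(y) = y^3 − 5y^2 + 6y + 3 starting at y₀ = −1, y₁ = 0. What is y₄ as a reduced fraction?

−87136/234469

F(−1) = −9, F(0) = 3. y₂ = 0 − 3·(0 − (−1))/(3 − (−9)) = −1/4.
F(0) = 3, F(−1/4) = 75/64. y₃ = (−1/4) − (75/64)·((−1/4) − 0)/((75/64) − 3) = −16/39.
F(−1/4) = 75/64, F(−16/39) = −22075/59319. y₄ = (−16/39) − (−22075/59319)·((−16/39) − (−1/4))/((−22075/59319) − (75/64)) = −87136/234469.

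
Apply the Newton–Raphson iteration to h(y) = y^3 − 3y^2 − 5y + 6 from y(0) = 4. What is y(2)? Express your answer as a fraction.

457162/117553

h'(y) = 3y^2 − 6y − 5.
h(4) = 2, h'(4) = 19, so y(1) = 4 − 2/19 = 74/19.
h(74/19) = 676/6859, h'(74/19) = 6187/361, so y(2) = (74/19) − (676/6859)/(6187/361) = 457162/117553.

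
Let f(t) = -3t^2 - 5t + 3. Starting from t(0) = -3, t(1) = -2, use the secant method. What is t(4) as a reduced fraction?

-12018/5629

f(-3) = -9, f(-2) = 1. t(2) = (-2) - 1·((-2) - (-3))/(1 - (-9)) = -21/10.
f(-2) = 1, f(-21/10) = 27/100. t(3) = (-21/10) - (27/100)·((-21/10) - (-2))/((27/100) - 1) = -156/73.
f(-21/10) = 27/100, f(-156/73) = -81/5329. t(4) = (-156/73) - (-81/5329)·((-156/73) - (-21/10))/((-81/5329) - (27/100)) = -12018/5629.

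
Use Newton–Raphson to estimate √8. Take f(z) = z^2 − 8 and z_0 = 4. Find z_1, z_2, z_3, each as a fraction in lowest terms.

z_1 = 3, z_2 = 17/6, z_3 = 577/204

f'(z) = 2z.
f(4) = 8, f'(4) = 8, so z_1 = 4 − 8/8 = 3.
f(3) = 1, f'(3) = 6, so z_2 = 3 − 1/6 = 17/6.
f(17/6) = 1/36, f'(17/6) = 17/3, so z_3 = (17/6) − (1/36)/(17/3) = 577/204.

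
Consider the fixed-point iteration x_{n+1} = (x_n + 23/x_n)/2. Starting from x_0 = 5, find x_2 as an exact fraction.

x_1 = (5 + 23/5)/2 = 24/5.
x_2 = (24/5 + 23/(24/5))/2 = 1151/240.

1151/240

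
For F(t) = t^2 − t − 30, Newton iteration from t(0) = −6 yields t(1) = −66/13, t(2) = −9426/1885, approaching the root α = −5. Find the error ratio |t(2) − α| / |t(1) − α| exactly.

t(1) − α = −66/13 − (−5) = −66/13 + 5 = −1/13, so |t(1) − α| = 1/13.
t(2) − α = −9426/1885 − (−5) = −9426/1885 + 5 = −1/1885, so |t(2) − α| = 1/1885.
Ratio = (1/1885) / (1/13) = 1/145.

1/145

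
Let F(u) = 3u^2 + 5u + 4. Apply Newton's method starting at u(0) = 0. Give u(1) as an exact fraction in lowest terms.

F'(u) = 6u + 5.
F(0) = 4, F'(0) = 5, so u(1) = 0 - 4/5 = -4/5.

-4/5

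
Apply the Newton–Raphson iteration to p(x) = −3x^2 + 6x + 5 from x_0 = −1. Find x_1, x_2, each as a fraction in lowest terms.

x_1 = −2/3, x_2 = −19/30

p'(x) = −6x + 6.
p(−1) = −4, p'(−1) = 12, so x_1 = (−1) − (−4)/12 = −2/3.
p(−2/3) = −1/3, p'(−2/3) = 10, so x_2 = (−2/3) − (−1/3)/10 = −19/30.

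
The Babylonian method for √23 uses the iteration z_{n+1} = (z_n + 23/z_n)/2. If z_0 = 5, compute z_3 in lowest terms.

2649601/552480

z_1 = (5 + 23/5)/2 = 24/5.
z_2 = (24/5 + 23/(24/5))/2 = 1151/240.
z_3 = (1151/240 + 23/(1151/240))/2 = 2649601/552480.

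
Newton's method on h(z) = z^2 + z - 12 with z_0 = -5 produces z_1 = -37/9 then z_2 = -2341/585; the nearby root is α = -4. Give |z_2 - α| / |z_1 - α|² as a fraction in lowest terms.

9/65

z_1 - α = -37/9 - (-4) = -37/9 + 4 = -1/9, so |z_1 - α| = 1/9.
z_2 - α = -2341/585 - (-4) = -2341/585 + 4 = -1/585, so |z_2 - α| = 1/585.
|z_1 - α|² = 1/81.
Ratio = (1/585) / (1/81) = 9/65.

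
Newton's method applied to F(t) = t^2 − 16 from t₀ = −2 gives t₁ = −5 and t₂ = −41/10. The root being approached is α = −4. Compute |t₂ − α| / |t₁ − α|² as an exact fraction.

1/10

t₁ − α = −5 − (−4) = −5 + 4 = −1, so |t₁ − α| = 1.
t₂ − α = −41/10 − (−4) = −41/10 + 4 = −1/10, so |t₂ − α| = 1/10.
|t₁ − α|² = 1.
Ratio = (1/10) / 1 = 1/10.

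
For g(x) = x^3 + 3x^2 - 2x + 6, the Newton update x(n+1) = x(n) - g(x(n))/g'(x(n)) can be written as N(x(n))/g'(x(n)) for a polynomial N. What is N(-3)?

g'(x) = 3x^2 + 6x - 2.
N(x) = x·g'(x) - g(x) = x·(3x^2 + 6x - 2) - (x^3 + 3x^2 - 2x + 6) = 2x^3 + 3x^2 - 6.
N(-3) = -33.

-33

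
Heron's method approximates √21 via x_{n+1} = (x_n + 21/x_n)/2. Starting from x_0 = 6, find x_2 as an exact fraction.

697/152

x_1 = (6 + 21/6)/2 = 19/4.
x_2 = (19/4 + 21/(19/4))/2 = 697/152.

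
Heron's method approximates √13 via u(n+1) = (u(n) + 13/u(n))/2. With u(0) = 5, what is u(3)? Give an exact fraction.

u(1) = (5 + 13/5)/2 = 19/5.
u(2) = (19/5 + 13/(19/5))/2 = 343/95.
u(3) = (343/95 + 13/(343/95))/2 = 117487/32585.

117487/32585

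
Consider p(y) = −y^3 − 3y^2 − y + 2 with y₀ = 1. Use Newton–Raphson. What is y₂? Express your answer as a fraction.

p'(y) = −3y^2 − 6y − 1.
p(1) = −3, p'(1) = −10, so y₁ = 1 − (−3)/(−10) = 7/10.
p(7/10) = −513/1000, p'(7/10) = −667/100, so y₂ = (7/10) − (−513/1000)/(−667/100) = 2078/3335.

2078/3335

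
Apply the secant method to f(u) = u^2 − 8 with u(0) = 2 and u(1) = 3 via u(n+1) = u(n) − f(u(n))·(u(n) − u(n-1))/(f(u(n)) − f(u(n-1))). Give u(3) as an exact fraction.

f(2) = −4, f(3) = 1. u(2) = 3 − 1·(3 − 2)/(1 − (−4)) = 14/5.
f(3) = 1, f(14/5) = −4/25. u(3) = (14/5) − (−4/25)·((14/5) − 3)/((−4/25) − 1) = 82/29.

82/29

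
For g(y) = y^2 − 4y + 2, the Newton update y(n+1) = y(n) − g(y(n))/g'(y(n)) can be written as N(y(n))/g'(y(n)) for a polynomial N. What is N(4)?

14

g'(y) = 2y − 4.
N(y) = y·g'(y) − g(y) = y·(2y − 4) − (y^2 − 4y + 2) = y^2 − 2.
N(4) = 14.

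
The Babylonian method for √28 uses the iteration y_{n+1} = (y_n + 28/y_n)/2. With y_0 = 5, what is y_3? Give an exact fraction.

62921681/11891080

y_1 = (5 + 28/5)/2 = 53/10.
y_2 = (53/10 + 28/(53/10))/2 = 5609/1060.
y_3 = (5609/1060 + 28/(5609/1060))/2 = 62921681/11891080.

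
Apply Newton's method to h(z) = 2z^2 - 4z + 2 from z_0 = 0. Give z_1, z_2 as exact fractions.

z_1 = 1/2, z_2 = 3/4

h'(z) = 4z - 4.
h(0) = 2, h'(0) = -4, so z_1 = 0 - 2/(-4) = 1/2.
h(1/2) = 1/2, h'(1/2) = -2, so z_2 = (1/2) - (1/2)/(-2) = 3/4.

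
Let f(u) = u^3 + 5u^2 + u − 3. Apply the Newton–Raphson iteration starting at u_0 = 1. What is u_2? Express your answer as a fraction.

359/553

f'(u) = 3u^2 + 10u + 1.
f(1) = 4, f'(1) = 14, so u_1 = 1 − 4/14 = 5/7.
f(5/7) = 216/343, f'(5/7) = 474/49, so u_2 = (5/7) − (216/343)/(474/49) = 359/553.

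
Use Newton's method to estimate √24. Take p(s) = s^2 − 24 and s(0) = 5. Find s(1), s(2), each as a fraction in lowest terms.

p'(s) = 2s.
p(5) = 1, p'(5) = 10, so s(1) = 5 − 1/10 = 49/10.
p(49/10) = 1/100, p'(49/10) = 49/5, so s(2) = (49/10) − (1/100)/(49/5) = 4801/980.

s(1) = 49/10, s(2) = 4801/980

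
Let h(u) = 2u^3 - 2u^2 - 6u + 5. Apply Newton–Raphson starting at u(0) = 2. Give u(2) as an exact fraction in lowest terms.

h'(u) = 6u^2 - 4u - 6.
h(2) = 1, h'(2) = 10, so u(1) = 2 - 1/10 = 19/10.
h(19/10) = 49/500, h'(19/10) = 403/50, so u(2) = (19/10) - (49/500)/(403/50) = 3804/2015.

3804/2015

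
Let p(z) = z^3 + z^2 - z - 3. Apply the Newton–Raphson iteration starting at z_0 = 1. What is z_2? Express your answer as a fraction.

48/35

p'(z) = 3z^2 + 2z - 1.
p(1) = -2, p'(1) = 4, so z_1 = 1 - (-2)/4 = 3/2.
p(3/2) = 9/8, p'(3/2) = 35/4, so z_2 = (3/2) - (9/8)/(35/4) = 48/35.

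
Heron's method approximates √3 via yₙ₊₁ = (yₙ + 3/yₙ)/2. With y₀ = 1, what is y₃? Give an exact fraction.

y₁ = (1 + 3/1)/2 = 2.
y₂ = (2 + 3/2)/2 = 7/4.
y₃ = (7/4 + 3/(7/4))/2 = 97/56.

97/56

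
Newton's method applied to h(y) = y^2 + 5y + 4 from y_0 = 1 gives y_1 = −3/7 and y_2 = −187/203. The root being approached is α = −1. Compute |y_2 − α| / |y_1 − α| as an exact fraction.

y_1 − α = −3/7 − (−1) = −3/7 + 1 = 4/7, so |y_1 − α| = 4/7.
y_2 − α = −187/203 − (−1) = −187/203 + 1 = 16/203, so |y_2 − α| = 16/203.
Ratio = (16/203) / (4/7) = 4/29.

4/29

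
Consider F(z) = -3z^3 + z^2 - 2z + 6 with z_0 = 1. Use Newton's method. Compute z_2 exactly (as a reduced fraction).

F'(z) = -9z^2 + 2z - 2.
F(1) = 2, F'(1) = -9, so z_1 = 1 - 2/(-9) = 11/9.
F(11/9) = -104/243, F'(11/9) = -13, so z_2 = (11/9) - (-104/243)/(-13) = 289/243.

289/243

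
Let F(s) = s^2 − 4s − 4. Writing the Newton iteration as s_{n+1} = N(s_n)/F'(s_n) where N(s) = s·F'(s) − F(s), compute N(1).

F'(s) = 2s − 4.
N(s) = s·F'(s) − F(s) = s·(2s − 4) − (s^2 − 4s − 4) = s^2 + 4.
N(1) = 5.

5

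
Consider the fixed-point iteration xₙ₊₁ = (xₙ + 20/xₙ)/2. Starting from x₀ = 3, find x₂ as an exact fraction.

1561/348

x₁ = (3 + 20/3)/2 = 29/6.
x₂ = (29/6 + 20/(29/6))/2 = 1561/348.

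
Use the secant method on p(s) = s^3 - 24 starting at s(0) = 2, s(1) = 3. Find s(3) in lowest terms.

8882/3081

p(2) = -16, p(3) = 3. s(2) = 3 - 3·(3 - 2)/(3 - (-16)) = 54/19.
p(3) = 3, p(54/19) = -7152/6859. s(3) = (54/19) - (-7152/6859)·((54/19) - 3)/((-7152/6859) - 3) = 8882/3081.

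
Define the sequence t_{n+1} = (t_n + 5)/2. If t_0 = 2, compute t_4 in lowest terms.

t_1 = (2 + 5)/2 = 7/2.
t_2 = ((7/2) + 5)/2 = 17/4.
t_3 = ((17/4) + 5)/2 = 37/8.
t_4 = ((37/8) + 5)/2 = 77/16.

77/16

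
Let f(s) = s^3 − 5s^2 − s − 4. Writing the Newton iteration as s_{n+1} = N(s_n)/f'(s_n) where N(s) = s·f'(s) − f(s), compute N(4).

52

f'(s) = 3s^2 − 10s − 1.
N(s) = s·f'(s) − f(s) = s·(3s^2 − 10s − 1) − (s^3 − 5s^2 − s − 4) = 2s^3 − 5s^2 + 4.
N(4) = 52.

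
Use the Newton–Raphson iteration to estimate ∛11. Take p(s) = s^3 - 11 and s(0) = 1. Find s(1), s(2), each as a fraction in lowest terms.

p'(s) = 3s^2.
p(1) = -10, p'(1) = 3, so s(1) = 1 - (-10)/3 = 13/3.
p(13/3) = 1900/27, p'(13/3) = 169/3, so s(2) = (13/3) - (1900/27)/(169/3) = 4691/1521.

s(1) = 13/3, s(2) = 4691/1521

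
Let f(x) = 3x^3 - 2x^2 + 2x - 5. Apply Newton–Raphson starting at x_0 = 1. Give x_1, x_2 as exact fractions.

x_1 = 9/7, x_2 = 991/805

f'(x) = 9x^2 - 4x + 2.
f(1) = -2, f'(1) = 7, so x_1 = 1 - (-2)/7 = 9/7.
f(9/7) = 220/343, f'(9/7) = 575/49, so x_2 = (9/7) - (220/343)/(575/49) = 991/805.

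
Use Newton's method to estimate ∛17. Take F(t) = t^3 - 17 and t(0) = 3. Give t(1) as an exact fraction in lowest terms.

F'(t) = 3t^2.
F(3) = 10, F'(3) = 27, so t(1) = 3 - 10/27 = 71/27.

71/27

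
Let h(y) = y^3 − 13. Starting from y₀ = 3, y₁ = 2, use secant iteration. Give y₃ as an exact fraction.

h(3) = 14, h(2) = −5. y₂ = 2 − (−5)·(2 − 3)/((−5) − 14) = 43/19.
h(2) = −5, h(43/19) = −9660/6859. y₃ = (43/19) − (−9660/6859)·((43/19) − 2)/((−9660/6859) − (−5)) = 11659/4927.

11659/4927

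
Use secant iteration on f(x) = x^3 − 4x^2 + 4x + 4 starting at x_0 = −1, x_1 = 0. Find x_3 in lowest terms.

−81/121

f(−1) = −5, f(0) = 4. x_2 = 0 − 4·(0 − (−1))/(4 − (−5)) = −4/9.
f(0) = 4, f(−4/9) = 980/729. x_3 = (−4/9) − (980/729)·((−4/9) − 0)/((980/729) − 4) = −81/121.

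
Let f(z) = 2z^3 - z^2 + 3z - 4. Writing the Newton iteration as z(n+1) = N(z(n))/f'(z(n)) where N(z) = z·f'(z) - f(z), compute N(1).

7

f'(z) = 6z^2 - 2z + 3.
N(z) = z·f'(z) - f(z) = z·(6z^2 - 2z + 3) - (2z^3 - z^2 + 3z - 4) = 4z^3 - z^2 + 4.
N(1) = 7.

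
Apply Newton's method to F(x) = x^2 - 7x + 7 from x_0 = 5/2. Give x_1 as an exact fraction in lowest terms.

3/8

F'(x) = 2x - 7.
F(5/2) = -17/4, F'(5/2) = -2, so x_1 = (5/2) - (-17/4)/(-2) = 3/8.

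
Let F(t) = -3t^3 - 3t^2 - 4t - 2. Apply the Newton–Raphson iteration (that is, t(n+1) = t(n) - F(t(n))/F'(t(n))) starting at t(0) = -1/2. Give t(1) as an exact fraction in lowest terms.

F'(t) = -9t^2 - 6t - 4.
F(-1/2) = -3/8, F'(-1/2) = -13/4, so t(1) = (-1/2) - (-3/8)/(-13/4) = -8/13.

-8/13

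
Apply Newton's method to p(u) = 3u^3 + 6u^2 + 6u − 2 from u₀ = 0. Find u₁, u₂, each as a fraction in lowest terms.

p'(u) = 9u^2 + 12u + 6.
p(0) = −2, p'(0) = 6, so u₁ = 0 − (−2)/6 = 1/3.
p(1/3) = 7/9, p'(1/3) = 11, so u₂ = (1/3) − (7/9)/11 = 26/99.

u₁ = 1/3, u₂ = 26/99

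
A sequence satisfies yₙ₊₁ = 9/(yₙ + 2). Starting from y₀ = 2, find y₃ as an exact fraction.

153/70

y₁ = 9/(2 + 2) = 9/4.
y₂ = 9/(9/4 + 2) = 36/17.
y₃ = 9/(36/17 + 2) = 153/70.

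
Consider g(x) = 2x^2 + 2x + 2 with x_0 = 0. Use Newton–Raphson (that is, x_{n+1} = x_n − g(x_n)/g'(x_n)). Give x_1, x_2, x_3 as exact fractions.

g'(x) = 4x + 2.
g(0) = 2, g'(0) = 2, so x_1 = 0 − 2/2 = −1.
g(−1) = 2, g'(−1) = −2, so x_2 = (−1) − 2/(−2) = 0.
g(0) = 2, g'(0) = 2, so x_3 = 0 − 2/2 = −1.

x_1 = −1, x_2 = 0, x_3 = −1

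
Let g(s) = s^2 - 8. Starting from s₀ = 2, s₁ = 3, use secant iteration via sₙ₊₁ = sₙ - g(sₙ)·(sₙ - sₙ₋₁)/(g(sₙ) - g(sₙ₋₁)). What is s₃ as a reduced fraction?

g(2) = -4, g(3) = 1. s₂ = 3 - 1·(3 - 2)/(1 - (-4)) = 14/5.
g(3) = 1, g(14/5) = -4/25. s₃ = (14/5) - (-4/25)·((14/5) - 3)/((-4/25) - 1) = 82/29.

82/29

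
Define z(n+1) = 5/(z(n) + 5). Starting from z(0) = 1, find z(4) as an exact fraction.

41/48

z(1) = 5/(1 + 5) = 5/6.
z(2) = 5/(5/6 + 5) = 6/7.
z(3) = 5/(6/7 + 5) = 35/41.
z(4) = 5/(35/41 + 5) = 41/48.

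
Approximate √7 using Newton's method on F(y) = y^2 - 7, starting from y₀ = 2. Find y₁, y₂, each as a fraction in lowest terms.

y₁ = 11/4, y₂ = 233/88

F'(y) = 2y.
F(2) = -3, F'(2) = 4, so y₁ = 2 - (-3)/4 = 11/4.
F(11/4) = 9/16, F'(11/4) = 11/2, so y₂ = (11/4) - (9/16)/(11/2) = 233/88.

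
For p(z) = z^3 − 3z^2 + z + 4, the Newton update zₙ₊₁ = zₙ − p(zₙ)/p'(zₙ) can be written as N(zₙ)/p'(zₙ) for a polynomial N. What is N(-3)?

−85

p'(z) = 3z^2 − 6z + 1.
N(z) = z·p'(z) − p(z) = z·(3z^2 − 6z + 1) − (z^3 − 3z^2 + z + 4) = 2z^3 − 3z^2 − 4.
N(-3) = −85.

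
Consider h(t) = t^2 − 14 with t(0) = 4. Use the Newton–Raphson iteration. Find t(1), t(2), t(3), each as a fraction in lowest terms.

t(1) = 15/4, t(2) = 449/120, t(3) = 403201/107760

h'(t) = 2t.
h(4) = 2, h'(4) = 8, so t(1) = 4 − 2/8 = 15/4.
h(15/4) = 1/16, h'(15/4) = 15/2, so t(2) = (15/4) − (1/16)/(15/2) = 449/120.
h(449/120) = 1/14400, h'(449/120) = 449/60, so t(3) = (449/120) − (1/14400)/(449/60) = 403201/107760.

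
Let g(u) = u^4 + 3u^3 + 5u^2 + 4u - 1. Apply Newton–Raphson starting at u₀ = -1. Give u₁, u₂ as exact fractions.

g'(u) = 4u^3 + 9u^2 + 10u + 4.
g(-1) = -2, g'(-1) = -1, so u₁ = (-1) - (-2)/(-1) = -3.
g(-3) = 32, g'(-3) = -53, so u₂ = (-3) - 32/(-53) = -127/53.

u₁ = -3, u₂ = -127/53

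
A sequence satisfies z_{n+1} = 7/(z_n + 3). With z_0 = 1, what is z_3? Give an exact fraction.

z_1 = 7/(1 + 3) = 7/4.
z_2 = 7/(7/4 + 3) = 28/19.
z_3 = 7/(28/19 + 3) = 133/85.

133/85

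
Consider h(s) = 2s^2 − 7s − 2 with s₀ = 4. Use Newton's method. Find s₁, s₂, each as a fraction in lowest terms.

s₁ = 34/9, s₂ = 2474/657

h'(s) = 4s − 7.
h(4) = 2, h'(4) = 9, so s₁ = 4 − 2/9 = 34/9.
h(34/9) = 8/81, h'(34/9) = 73/9, so s₂ = (34/9) − (8/81)/(73/9) = 2474/657.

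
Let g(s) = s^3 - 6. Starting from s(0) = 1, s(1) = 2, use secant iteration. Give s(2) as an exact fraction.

12/7

g(1) = -5, g(2) = 2. s(2) = 2 - 2·(2 - 1)/(2 - (-5)) = 12/7.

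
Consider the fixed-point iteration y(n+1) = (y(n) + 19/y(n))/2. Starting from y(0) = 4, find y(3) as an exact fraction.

y(1) = (4 + 19/4)/2 = 35/8.
y(2) = (35/8 + 19/(35/8))/2 = 2441/560.
y(3) = (2441/560 + 19/(2441/560))/2 = 11916881/2733920.

11916881/2733920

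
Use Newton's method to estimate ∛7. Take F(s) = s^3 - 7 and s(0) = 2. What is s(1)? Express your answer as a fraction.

F'(s) = 3s^2.
F(2) = 1, F'(2) = 12, so s(1) = 2 - 1/12 = 23/12.

23/12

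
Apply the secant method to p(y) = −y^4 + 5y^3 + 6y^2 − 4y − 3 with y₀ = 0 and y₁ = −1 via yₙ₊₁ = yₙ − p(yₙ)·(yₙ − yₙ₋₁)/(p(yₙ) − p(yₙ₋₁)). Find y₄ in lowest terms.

−3241455/4143983

p(0) = −3, p(−1) = 1. y₂ = (−1) − 1·((−1) − 0)/(1 − (−3)) = −3/4.
p(−1) = 1, p(−3/4) = 243/256. y₃ = (−3/4) − (243/256)·((−3/4) − (−1))/((243/256) − 1) = 51/13.
p(−3/4) = 243/256, p(51/13) = 3960657/28561. y₄ = (51/13) − (3960657/28561)·((51/13) − (−3/4))/((3960657/28561) − (243/256)) = −3241455/4143983.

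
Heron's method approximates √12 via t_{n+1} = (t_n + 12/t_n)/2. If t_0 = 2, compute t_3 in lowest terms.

t_1 = (2 + 12/2)/2 = 4.
t_2 = (4 + 12/4)/2 = 7/2.
t_3 = (7/2 + 12/(7/2))/2 = 97/28.

97/28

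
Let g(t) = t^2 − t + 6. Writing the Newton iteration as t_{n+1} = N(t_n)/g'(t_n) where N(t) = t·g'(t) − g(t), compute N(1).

−5

g'(t) = 2t − 1.
N(t) = t·g'(t) − g(t) = t·(2t − 1) − (t^2 − t + 6) = t^2 − 6.
N(1) = −5.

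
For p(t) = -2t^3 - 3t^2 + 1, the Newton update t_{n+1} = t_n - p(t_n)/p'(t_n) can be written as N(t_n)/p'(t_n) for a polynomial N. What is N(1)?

-8

p'(t) = -6t^2 - 6t.
N(t) = t·p'(t) - p(t) = t·(-6t^2 - 6t) - (-2t^3 - 3t^2 + 1) = -4t^3 - 3t^2 - 1.
N(1) = -8.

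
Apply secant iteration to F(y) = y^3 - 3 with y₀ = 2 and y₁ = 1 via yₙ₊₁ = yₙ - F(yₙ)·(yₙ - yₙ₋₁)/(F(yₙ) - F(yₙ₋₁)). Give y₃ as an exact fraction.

F(2) = 5, F(1) = -2. y₂ = 1 - (-2)·(1 - 2)/((-2) - 5) = 9/7.
F(1) = -2, F(9/7) = -300/343. y₃ = (9/7) - (-300/343)·((9/7) - 1)/((-300/343) - (-2)) = 291/193.

291/193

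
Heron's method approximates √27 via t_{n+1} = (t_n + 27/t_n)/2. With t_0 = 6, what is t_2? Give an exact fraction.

291/56

t_1 = (6 + 27/6)/2 = 21/4.
t_2 = (21/4 + 27/(21/4))/2 = 291/56.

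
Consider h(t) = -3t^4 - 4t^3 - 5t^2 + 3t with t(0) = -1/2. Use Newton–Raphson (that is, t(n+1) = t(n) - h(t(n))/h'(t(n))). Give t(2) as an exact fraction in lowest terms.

h'(t) = -12t^3 - 12t^2 - 10t + 3.
h(-1/2) = -39/16, h'(-1/2) = 13/2, so t(1) = (-1/2) - (-39/16)/(13/2) = -1/8.
h(-1/8) = -1827/4096, h'(-1/8) = 523/128, so t(2) = (-1/8) - (-1827/4096)/(523/128) = -265/16736.

-265/16736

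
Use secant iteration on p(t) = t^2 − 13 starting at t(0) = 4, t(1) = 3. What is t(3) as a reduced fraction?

83/23

p(4) = 3, p(3) = −4. t(2) = 3 − (−4)·(3 − 4)/((−4) − 3) = 25/7.
p(3) = −4, p(25/7) = −12/49. t(3) = (25/7) − (−12/49)·((25/7) − 3)/((−12/49) − (−4)) = 83/23.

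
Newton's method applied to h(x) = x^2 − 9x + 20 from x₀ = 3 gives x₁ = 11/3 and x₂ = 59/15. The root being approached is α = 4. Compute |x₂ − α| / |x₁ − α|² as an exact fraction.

x₁ − α = 11/3 − 4 = −1/3, so |x₁ − α| = 1/3.
x₂ − α = 59/15 − 4 = −1/15, so |x₂ − α| = 1/15.
|x₁ − α|² = 1/9.
Ratio = (1/15) / (1/9) = 3/5.

3/5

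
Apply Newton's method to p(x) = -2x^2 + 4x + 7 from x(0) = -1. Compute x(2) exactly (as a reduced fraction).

-305/272

p'(x) = -4x + 4.
p(-1) = 1, p'(-1) = 8, so x(1) = (-1) - 1/8 = -9/8.
p(-9/8) = -1/32, p'(-9/8) = 17/2, so x(2) = (-9/8) - (-1/32)/(17/2) = -305/272.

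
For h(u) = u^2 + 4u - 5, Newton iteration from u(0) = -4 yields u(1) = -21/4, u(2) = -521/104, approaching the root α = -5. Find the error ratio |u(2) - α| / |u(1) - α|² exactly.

2/13

u(1) - α = -21/4 - (-5) = -21/4 + 5 = -1/4, so |u(1) - α| = 1/4.
u(2) - α = -521/104 - (-5) = -521/104 + 5 = -1/104, so |u(2) - α| = 1/104.
|u(1) - α|² = 1/16.
Ratio = (1/104) / (1/16) = 2/13.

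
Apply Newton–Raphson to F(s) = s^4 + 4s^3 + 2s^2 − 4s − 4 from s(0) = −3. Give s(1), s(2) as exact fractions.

s(1) = −49/16, s(2) = −3726787/1218624

F'(s) = 4s^3 + 12s^2 + 4s − 4.
F(−3) = −1, F'(−3) = −16, so s(1) = (−3) − (−1)/(−16) = −49/16.
F(−49/16) = 5249/65536, F'(−49/16) = −19041/1024, so s(2) = (−49/16) − (5249/65536)/(−19041/1024) = −3726787/1218624.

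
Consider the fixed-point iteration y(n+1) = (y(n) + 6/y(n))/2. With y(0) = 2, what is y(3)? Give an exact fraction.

y(1) = (2 + 6/2)/2 = 5/2.
y(2) = (5/2 + 6/(5/2))/2 = 49/20.
y(3) = (49/20 + 6/(49/20))/2 = 4801/1960.

4801/1960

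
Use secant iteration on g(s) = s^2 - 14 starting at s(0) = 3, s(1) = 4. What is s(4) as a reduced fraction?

g(3) = -5, g(4) = 2. s(2) = 4 - 2·(4 - 3)/(2 - (-5)) = 26/7.
g(4) = 2, g(26/7) = -10/49. s(3) = (26/7) - (-10/49)·((26/7) - 4)/((-10/49) - 2) = 101/27.
g(26/7) = -10/49, g(101/27) = -5/729. s(4) = (101/27) - (-5/729)·((101/27) - (26/7))/((-5/729) - (-10/49)) = 5272/1409.

5272/1409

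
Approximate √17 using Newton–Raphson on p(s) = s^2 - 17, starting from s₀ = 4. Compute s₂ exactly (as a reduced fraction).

p'(s) = 2s.
p(4) = -1, p'(4) = 8, so s₁ = 4 - (-1)/8 = 33/8.
p(33/8) = 1/64, p'(33/8) = 33/4, so s₂ = (33/8) - (1/64)/(33/4) = 2177/528.

2177/528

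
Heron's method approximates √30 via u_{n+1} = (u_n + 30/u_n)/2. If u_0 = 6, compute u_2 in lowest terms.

241/44

u_1 = (6 + 30/6)/2 = 11/2.
u_2 = (11/2 + 30/(11/2))/2 = 241/44.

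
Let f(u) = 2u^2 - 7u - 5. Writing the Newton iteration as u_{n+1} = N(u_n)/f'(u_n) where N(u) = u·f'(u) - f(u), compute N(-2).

13

f'(u) = 4u - 7.
N(u) = u·f'(u) - f(u) = u·(4u - 7) - (2u^2 - 7u - 5) = 2u^2 + 5.
N(-2) = 13.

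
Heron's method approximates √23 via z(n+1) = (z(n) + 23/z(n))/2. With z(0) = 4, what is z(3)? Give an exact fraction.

z(1) = (4 + 23/4)/2 = 39/8.
z(2) = (39/8 + 23/(39/8))/2 = 2993/624.
z(3) = (2993/624 + 23/(2993/624))/2 = 17913697/3735264.

17913697/3735264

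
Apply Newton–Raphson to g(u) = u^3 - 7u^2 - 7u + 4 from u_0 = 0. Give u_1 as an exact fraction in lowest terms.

g'(u) = 3u^2 - 14u - 7.
g(0) = 4, g'(0) = -7, so u_1 = 0 - 4/(-7) = 4/7.

4/7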